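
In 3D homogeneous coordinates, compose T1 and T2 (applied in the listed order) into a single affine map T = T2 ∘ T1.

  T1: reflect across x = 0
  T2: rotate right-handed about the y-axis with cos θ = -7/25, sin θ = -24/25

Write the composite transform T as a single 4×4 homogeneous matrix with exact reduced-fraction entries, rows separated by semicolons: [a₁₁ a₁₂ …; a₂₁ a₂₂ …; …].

T1 = [-1 0 0 0; 0 1 0 0; 0 0 1 0; 0 0 0 1]
T2·T1 = [7/25 0 -24/25 0; 0 1 0 0; -24/25 0 -7/25 0; 0 0 0 1]

T = [7/25 0 -24/25 0; 0 1 0 0; -24/25 0 -7/25 0; 0 0 0 1]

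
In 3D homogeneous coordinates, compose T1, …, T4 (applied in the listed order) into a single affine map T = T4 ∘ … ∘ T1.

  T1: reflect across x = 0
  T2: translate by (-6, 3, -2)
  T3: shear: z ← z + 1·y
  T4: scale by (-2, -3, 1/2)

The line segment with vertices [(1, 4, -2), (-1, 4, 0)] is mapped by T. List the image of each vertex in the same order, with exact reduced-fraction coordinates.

image vertices: (14, -21, 3/2), (10, -21, 5/2)

T1 reflect across x = 0: (1, 4, -2) → (-1, 4, -2); (-1, 4, 0) → (1, 4, 0)
T2 translate by (-6, 3, -2): (-1, 4, -2) → (-7, 7, -4); (1, 4, 0) → (-5, 7, -2)
T3 shear: z ← z + 1·y: (-7, 7, -4) → (-7, 7, 3); (-5, 7, -2) → (-5, 7, 5)
T4 scale by (-2, -3, 1/2): (-7, 7, 3) → (14, -21, 3/2); (-5, 7, 5) → (10, -21, 5/2)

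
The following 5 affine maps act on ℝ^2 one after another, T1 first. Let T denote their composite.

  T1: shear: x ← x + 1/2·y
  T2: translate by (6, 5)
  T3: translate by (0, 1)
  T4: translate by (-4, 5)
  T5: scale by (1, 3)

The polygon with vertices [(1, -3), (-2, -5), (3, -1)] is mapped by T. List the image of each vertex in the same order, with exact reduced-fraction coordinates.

image vertices: (3/2, 24), (-5/2, 18), (9/2, 30)

T1 shear: x ← x + 1/2·y: (1, -3) → (-1/2, -3); (-2, -5) → (-9/2, -5); (3, -1) → (5/2, -1)
T2 translate by (6, 5): (-1/2, -3) → (11/2, 2); (-9/2, -5) → (3/2, 0); (5/2, -1) → (17/2, 4)
T3 translate by (0, 1): (11/2, 2) → (11/2, 3); (3/2, 0) → (3/2, 1); (17/2, 4) → (17/2, 5)
T4 translate by (-4, 5): (11/2, 3) → (3/2, 8); (3/2, 1) → (-5/2, 6); (17/2, 5) → (9/2, 10)
T5 scale by (1, 3): (3/2, 8) → (3/2, 24); (-5/2, 6) → (-5/2, 18); (9/2, 10) → (9/2, 30)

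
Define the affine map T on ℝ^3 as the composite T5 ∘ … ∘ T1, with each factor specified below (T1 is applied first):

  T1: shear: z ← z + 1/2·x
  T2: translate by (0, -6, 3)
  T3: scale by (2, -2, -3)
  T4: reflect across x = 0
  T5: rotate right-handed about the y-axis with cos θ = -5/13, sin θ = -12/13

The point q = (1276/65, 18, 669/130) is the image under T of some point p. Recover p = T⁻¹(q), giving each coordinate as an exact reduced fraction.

p = (7/5, -3, 3)

T1 = [1 0 0 0; 0 1 0 0; 1/2 0 1 0; 0 0 0 1]
T2·T1 = [1 0 0 0; 0 1 0 -6; 1/2 0 1 3; 0 0 0 1]
T3·…·T1 = [2 0 0 0; 0 -2 0 12; -3/2 0 -3 -9; 0 0 0 1]
T4·…·T1 = [-2 0 0 0; 0 -2 0 12; -3/2 0 -3 -9; 0 0 0 1]
T5·…·T1 = [28/13 0 36/13 108/13; 0 -2 0 12; -33/26 0 15/13 45/13; 0 0 0 1]
det M = -12; M⁻¹ = [5/26 0 -6/13 0; 0 -1/2 0 6; 11/52 0 14/39 -3; 0 0 0 1]
M⁻¹ · (1276/65, 18, 669/130)ᵀ = (7/5, -3, 3)ᵀ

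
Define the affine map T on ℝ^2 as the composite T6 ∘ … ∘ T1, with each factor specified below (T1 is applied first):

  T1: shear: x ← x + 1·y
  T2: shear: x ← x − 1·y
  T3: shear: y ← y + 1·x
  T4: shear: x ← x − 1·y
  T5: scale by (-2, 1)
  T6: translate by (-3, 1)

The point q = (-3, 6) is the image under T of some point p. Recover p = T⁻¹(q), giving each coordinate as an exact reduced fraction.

T1 = [1 1 0; 0 1 0; 0 0 1]
T2·T1 = [1 0 0; 0 1 0; 0 0 1]
T3·…·T1 = [1 0 0; 1 1 0; 0 0 1]
T4·…·T1 = [0 -1 0; 1 1 0; 0 0 1]
T5·…·T1 = [0 2 0; 1 1 0; 0 0 1]
T6·…·T1 = [0 2 -3; 1 1 1; 0 0 1]
det M = -2; M⁻¹ = [-1/2 1 -5/2; 1/2 0 3/2; 0 0 1]
M⁻¹ · (-3, 6)ᵀ = (5, 0)ᵀ

p = (5, 0)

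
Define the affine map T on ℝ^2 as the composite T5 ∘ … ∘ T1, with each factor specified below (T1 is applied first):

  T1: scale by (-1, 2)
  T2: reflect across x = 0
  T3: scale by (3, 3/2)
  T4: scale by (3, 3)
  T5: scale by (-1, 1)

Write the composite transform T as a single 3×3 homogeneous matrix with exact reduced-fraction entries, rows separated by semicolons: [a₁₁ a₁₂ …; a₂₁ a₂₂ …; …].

T1 = [-1 0 0; 0 2 0; 0 0 1]
T2·T1 = [1 0 0; 0 2 0; 0 0 1]
T3·…·T1 = [3 0 0; 0 3 0; 0 0 1]
T4·…·T1 = [9 0 0; 0 9 0; 0 0 1]
T5·…·T1 = [-9 0 0; 0 9 0; 0 0 1]

T = [-9 0 0; 0 9 0; 0 0 1]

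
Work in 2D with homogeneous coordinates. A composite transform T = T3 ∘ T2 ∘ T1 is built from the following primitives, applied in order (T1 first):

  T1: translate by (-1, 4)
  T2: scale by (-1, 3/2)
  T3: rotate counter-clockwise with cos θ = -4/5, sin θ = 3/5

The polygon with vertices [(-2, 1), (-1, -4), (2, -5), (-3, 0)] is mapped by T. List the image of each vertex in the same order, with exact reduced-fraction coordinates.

T1 translate by (-1, 4): (-2, 1) → (-3, 5); (-1, -4) → (-2, 0); (2, -5) → (1, -1); (-3, 0) → (-4, 4)
T2 scale by (-1, 3/2): (-3, 5) → (3, 15/2); (-2, 0) → (2, 0); (1, -1) → (-1, -3/2); (-4, 4) → (4, 6)
T3 rotate counter-clockwise with cos θ = -4/5, sin θ = 3/5: (3, 15/2) → (-69/10, -21/5); (2, 0) → (-8/5, 6/5); (-1, -3/2) → (17/10, 3/5); (4, 6) → (-34/5, -12/5)

image vertices: (-69/10, -21/5), (-8/5, 6/5), (17/10, 3/5), (-34/5, -12/5)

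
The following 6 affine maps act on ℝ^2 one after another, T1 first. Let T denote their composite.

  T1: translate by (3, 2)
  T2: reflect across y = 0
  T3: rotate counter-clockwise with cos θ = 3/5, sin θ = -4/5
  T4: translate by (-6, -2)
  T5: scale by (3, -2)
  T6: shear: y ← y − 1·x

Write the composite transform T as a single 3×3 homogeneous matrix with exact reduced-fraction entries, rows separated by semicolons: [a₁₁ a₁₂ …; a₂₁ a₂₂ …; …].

T1 = [1 0 3; 0 1 2; 0 0 1]
T2·T1 = [1 0 3; 0 -1 -2; 0 0 1]
T3·…·T1 = [3/5 -4/5 1/5; -4/5 -3/5 -18/5; 0 0 1]
T4·…·T1 = [3/5 -4/5 -29/5; -4/5 -3/5 -28/5; 0 0 1]
T5·…·T1 = [9/5 -12/5 -87/5; 8/5 6/5 56/5; 0 0 1]
T6·…·T1 = [9/5 -12/5 -87/5; -1/5 18/5 143/5; 0 0 1]

T = [9/5 -12/5 -87/5; -1/5 18/5 143/5; 0 0 1]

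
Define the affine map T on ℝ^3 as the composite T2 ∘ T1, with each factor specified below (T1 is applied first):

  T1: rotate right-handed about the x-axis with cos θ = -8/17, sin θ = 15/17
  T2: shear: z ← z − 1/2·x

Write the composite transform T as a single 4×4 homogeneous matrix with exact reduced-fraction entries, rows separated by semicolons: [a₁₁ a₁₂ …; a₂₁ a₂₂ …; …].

T1 = [1 0 0 0; 0 -8/17 -15/17 0; 0 15/17 -8/17 0; 0 0 0 1]
T2·T1 = [1 0 0 0; 0 -8/17 -15/17 0; -1/2 15/17 -8/17 0; 0 0 0 1]

T = [1 0 0 0; 0 -8/17 -15/17 0; -1/2 15/17 -8/17 0; 0 0 0 1]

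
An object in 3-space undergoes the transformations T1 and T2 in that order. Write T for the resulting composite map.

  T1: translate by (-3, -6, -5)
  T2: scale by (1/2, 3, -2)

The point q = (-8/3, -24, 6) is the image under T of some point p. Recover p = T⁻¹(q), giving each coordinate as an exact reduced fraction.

T1 = [1 0 0 -3; 0 1 0 -6; 0 0 1 -5; 0 0 0 1]
T2·T1 = [1/2 0 0 -3/2; 0 3 0 -18; 0 0 -2 10; 0 0 0 1]
det M = -3; M⁻¹ = [2 0 0 3; 0 1/3 0 6; 0 0 -1/2 5; 0 0 0 1]
M⁻¹ · (-8/3, -24, 6)ᵀ = (-7/3, -2, 2)ᵀ

p = (-7/3, -2, 2)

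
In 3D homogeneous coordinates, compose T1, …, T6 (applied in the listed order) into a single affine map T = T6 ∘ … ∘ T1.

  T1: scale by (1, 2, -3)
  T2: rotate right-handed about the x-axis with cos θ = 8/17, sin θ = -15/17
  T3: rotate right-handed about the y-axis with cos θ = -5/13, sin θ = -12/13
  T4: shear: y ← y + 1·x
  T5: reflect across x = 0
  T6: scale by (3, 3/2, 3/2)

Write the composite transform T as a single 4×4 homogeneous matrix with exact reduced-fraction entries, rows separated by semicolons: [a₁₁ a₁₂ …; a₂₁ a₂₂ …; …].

T = [15/13 -1080/221 -864/221 0; -15/26 852/221 -891/442 0; 18/13 225/221 180/221 0; 0 0 0 1]

T1 = [1 0 0 0; 0 2 0 0; 0 0 -3 0; 0 0 0 1]
T2·T1 = [1 0 0 0; 0 16/17 -45/17 0; 0 -30/17 -24/17 0; 0 0 0 1]
T3·…·T1 = [-5/13 360/221 288/221 0; 0 16/17 -45/17 0; 12/13 150/221 120/221 0; 0 0 0 1]
T4·…·T1 = [-5/13 360/221 288/221 0; -5/13 568/221 -297/221 0; 12/13 150/221 120/221 0; 0 0 0 1]
T5·…·T1 = [5/13 -360/221 -288/221 0; -5/13 568/221 -297/221 0; 12/13 150/221 120/221 0; 0 0 0 1]
T6·…·T1 = [15/13 -1080/221 -864/221 0; -15/26 852/221 -891/442 0; 18/13 225/221 180/221 0; 0 0 0 1]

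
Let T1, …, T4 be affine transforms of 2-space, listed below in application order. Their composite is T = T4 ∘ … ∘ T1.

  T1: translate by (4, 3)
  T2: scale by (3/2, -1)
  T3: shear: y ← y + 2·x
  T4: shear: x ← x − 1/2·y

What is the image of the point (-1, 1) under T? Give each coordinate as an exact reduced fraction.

T(p) = (2, 5)

T1 translate by (4, 3): (-1, 1) → (3, 4)
T2 scale by (3/2, -1): (3, 4) → (9/2, -4)
T3 shear: y ← y + 2·x: (9/2, -4) → (9/2, 5)
T4 shear: x ← x − 1/2·y: (9/2, 5) → (2, 5)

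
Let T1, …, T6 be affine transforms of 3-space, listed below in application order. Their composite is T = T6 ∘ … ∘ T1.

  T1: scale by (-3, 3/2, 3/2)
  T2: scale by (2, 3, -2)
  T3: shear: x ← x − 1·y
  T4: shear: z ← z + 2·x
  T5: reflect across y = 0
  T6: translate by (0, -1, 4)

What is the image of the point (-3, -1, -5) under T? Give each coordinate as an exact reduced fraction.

T1 scale by (-3, 3/2, 3/2): (-3, -1, -5) → (9, -3/2, -15/2)
T2 scale by (2, 3, -2): (9, -3/2, -15/2) → (18, -9/2, 15)
T3 shear: x ← x − 1·y: (18, -9/2, 15) → (45/2, -9/2, 15)
T4 shear: z ← z + 2·x: (45/2, -9/2, 15) → (45/2, -9/2, 60)
T5 reflect across y = 0: (45/2, -9/2, 60) → (45/2, 9/2, 60)
T6 translate by (0, -1, 4): (45/2, 9/2, 60) → (45/2, 7/2, 64)

T(p) = (45/2, 7/2, 64)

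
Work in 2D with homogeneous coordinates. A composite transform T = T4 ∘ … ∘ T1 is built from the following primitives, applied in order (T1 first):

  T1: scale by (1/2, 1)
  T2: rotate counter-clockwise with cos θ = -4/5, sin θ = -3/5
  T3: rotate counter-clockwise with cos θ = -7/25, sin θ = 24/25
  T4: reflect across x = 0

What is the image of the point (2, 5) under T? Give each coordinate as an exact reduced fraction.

T1 scale by (1/2, 1): (2, 5) → (1, 5)
T2 rotate counter-clockwise with cos θ = -4/5, sin θ = -3/5: (1, 5) → (11/5, -23/5)
T3 rotate counter-clockwise with cos θ = -7/25, sin θ = 24/25: (11/5, -23/5) → (19/5, 17/5)
T4 reflect across x = 0: (19/5, 17/5) → (-19/5, 17/5)

T(p) = (-19/5, 17/5)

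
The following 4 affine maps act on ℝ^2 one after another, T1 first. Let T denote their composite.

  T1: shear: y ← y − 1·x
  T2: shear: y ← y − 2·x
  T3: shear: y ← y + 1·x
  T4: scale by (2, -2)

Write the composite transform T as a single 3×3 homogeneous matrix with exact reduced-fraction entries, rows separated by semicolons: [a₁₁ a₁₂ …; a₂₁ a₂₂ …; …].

T = [2 0 0; 4 -2 0; 0 0 1]

T1 = [1 0 0; -1 1 0; 0 0 1]
T2·T1 = [1 0 0; -3 1 0; 0 0 1]
T3·…·T1 = [1 0 0; -2 1 0; 0 0 1]
T4·…·T1 = [2 0 0; 4 -2 0; 0 0 1]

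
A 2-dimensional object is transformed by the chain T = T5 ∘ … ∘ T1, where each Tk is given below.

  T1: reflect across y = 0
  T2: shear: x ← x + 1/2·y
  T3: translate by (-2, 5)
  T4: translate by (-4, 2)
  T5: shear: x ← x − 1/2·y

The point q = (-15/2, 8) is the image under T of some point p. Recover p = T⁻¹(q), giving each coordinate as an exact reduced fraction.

T1 = [1 0 0; 0 -1 0; 0 0 1]
T2·T1 = [1 -1/2 0; 0 -1 0; 0 0 1]
T3·…·T1 = [1 -1/2 -2; 0 -1 5; 0 0 1]
T4·…·T1 = [1 -1/2 -6; 0 -1 7; 0 0 1]
T5·…·T1 = [1 0 -19/2; 0 -1 7; 0 0 1]
det M = -1; M⁻¹ = [1 0 19/2; 0 -1 7; 0 0 1]
M⁻¹ · (-15/2, 8)ᵀ = (2, -1)ᵀ

p = (2, -1)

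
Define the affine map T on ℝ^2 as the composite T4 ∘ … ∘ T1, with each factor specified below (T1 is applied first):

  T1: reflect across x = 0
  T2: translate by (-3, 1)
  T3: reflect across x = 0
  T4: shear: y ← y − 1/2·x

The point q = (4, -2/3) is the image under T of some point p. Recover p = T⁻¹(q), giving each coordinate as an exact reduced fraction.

T1 = [-1 0 0; 0 1 0; 0 0 1]
T2·T1 = [-1 0 -3; 0 1 1; 0 0 1]
T3·…·T1 = [1 0 3; 0 1 1; 0 0 1]
T4·…·T1 = [1 0 3; -1/2 1 -1/2; 0 0 1]
det M = 1; M⁻¹ = [1 0 -3; 1/2 1 -1; 0 0 1]
M⁻¹ · (4, -2/3)ᵀ = (1, 1/3)ᵀ

p = (1, 1/3)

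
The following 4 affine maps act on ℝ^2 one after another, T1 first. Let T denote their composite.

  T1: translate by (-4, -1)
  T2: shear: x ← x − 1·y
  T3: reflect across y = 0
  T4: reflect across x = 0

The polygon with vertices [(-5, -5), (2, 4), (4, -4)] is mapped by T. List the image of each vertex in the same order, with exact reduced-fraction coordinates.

image vertices: (3, 6), (5, -3), (-5, 5)

T1 translate by (-4, -1): (-5, -5) → (-9, -6); (2, 4) → (-2, 3); (4, -4) → (0, -5)
T2 shear: x ← x − 1·y: (-9, -6) → (-3, -6); (-2, 3) → (-5, 3); (0, -5) → (5, -5)
T3 reflect across y = 0: (-3, -6) → (-3, 6); (-5, 3) → (-5, -3); (5, -5) → (5, 5)
T4 reflect across x = 0: (-3, 6) → (3, 6); (-5, -3) → (5, -3); (5, 5) → (-5, 5)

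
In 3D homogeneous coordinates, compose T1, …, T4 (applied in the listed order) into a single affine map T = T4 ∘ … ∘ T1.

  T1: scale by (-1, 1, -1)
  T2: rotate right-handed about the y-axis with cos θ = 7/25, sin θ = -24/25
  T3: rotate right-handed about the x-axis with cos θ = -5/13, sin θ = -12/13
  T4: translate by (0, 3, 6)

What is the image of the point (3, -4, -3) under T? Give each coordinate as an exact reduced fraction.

T1 scale by (-1, 1, -1): (3, -4, -3) → (-3, -4, 3)
T2 rotate right-handed about the y-axis with cos θ = 7/25, sin θ = -24/25: (-3, -4, 3) → (-93/25, -4, -51/25)
T3 rotate right-handed about the x-axis with cos θ = -5/13, sin θ = -12/13: (-93/25, -4, -51/25) → (-93/25, -112/325, 291/65)
T4 translate by (0, 3, 6): (-93/25, -112/325, 291/65) → (-93/25, 863/325, 681/65)

T(p) = (-93/25, 863/325, 681/65)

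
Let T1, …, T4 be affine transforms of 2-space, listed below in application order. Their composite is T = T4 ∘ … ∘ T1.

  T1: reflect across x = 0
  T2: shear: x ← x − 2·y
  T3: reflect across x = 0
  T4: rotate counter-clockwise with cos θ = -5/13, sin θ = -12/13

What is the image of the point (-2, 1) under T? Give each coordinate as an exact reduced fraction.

T1 reflect across x = 0: (-2, 1) → (2, 1)
T2 shear: x ← x − 2·y: (2, 1) → (0, 1)
T3 reflect across x = 0: (0, 1) → (0, 1)
T4 rotate counter-clockwise with cos θ = -5/13, sin θ = -12/13: (0, 1) → (12/13, -5/13)

T(p) = (12/13, -5/13)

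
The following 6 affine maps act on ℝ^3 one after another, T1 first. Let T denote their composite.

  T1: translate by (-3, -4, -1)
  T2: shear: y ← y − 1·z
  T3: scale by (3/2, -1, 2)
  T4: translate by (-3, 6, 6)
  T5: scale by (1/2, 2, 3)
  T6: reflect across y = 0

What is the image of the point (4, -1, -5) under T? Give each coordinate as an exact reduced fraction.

T1 translate by (-3, -4, -1): (4, -1, -5) → (1, -5, -6)
T2 shear: y ← y − 1·z: (1, -5, -6) → (1, 1, -6)
T3 scale by (3/2, -1, 2): (1, 1, -6) → (3/2, -1, -12)
T4 translate by (-3, 6, 6): (3/2, -1, -12) → (-3/2, 5, -6)
T5 scale by (1/2, 2, 3): (-3/2, 5, -6) → (-3/4, 10, -18)
T6 reflect across y = 0: (-3/4, 10, -18) → (-3/4, -10, -18)

T(p) = (-3/4, -10, -18)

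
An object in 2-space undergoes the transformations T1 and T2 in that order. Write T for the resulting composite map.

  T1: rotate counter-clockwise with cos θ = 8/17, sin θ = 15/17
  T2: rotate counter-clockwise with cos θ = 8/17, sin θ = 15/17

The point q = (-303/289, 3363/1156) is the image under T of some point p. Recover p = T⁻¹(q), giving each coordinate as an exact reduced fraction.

T1 = [8/17 -15/17 0; 15/17 8/17 0; 0 0 1]
T2·T1 = [-161/289 -240/289 0; 240/289 -161/289 0; 0 0 1]
det M = 1; M⁻¹ = [-161/289 240/289 0; -240/289 -161/289 0; 0 0 1]
M⁻¹ · (-303/289, 3363/1156)ᵀ = (3, -3/4)ᵀ

p = (3, -3/4)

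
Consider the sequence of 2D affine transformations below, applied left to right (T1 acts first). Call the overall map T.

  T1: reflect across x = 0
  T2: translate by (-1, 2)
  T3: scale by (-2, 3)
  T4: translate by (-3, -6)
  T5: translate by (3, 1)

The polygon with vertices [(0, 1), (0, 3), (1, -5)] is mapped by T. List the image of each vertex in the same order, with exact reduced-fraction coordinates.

T1 reflect across x = 0: (0, 1) → (0, 1); (0, 3) → (0, 3); (1, -5) → (-1, -5)
T2 translate by (-1, 2): (0, 1) → (-1, 3); (0, 3) → (-1, 5); (-1, -5) → (-2, -3)
T3 scale by (-2, 3): (-1, 3) → (2, 9); (-1, 5) → (2, 15); (-2, -3) → (4, -9)
T4 translate by (-3, -6): (2, 9) → (-1, 3); (2, 15) → (-1, 9); (4, -9) → (1, -15)
T5 translate by (3, 1): (-1, 3) → (2, 4); (-1, 9) → (2, 10); (1, -15) → (4, -14)

image vertices: (2, 4), (2, 10), (4, -14)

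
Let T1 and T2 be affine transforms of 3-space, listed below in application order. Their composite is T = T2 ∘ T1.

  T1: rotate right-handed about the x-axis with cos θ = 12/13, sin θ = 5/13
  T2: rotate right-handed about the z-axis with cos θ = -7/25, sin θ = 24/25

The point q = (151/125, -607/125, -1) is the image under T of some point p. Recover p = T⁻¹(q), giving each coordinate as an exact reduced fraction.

T1 = [1 0 0 0; 0 12/13 -5/13 0; 0 5/13 12/13 0; 0 0 0 1]
T2·T1 = [-7/25 -288/325 24/65 0; 24/25 -84/325 7/65 0; 0 5/13 12/13 0; 0 0 0 1]
det M = 1; M⁻¹ = [-7/25 24/25 0 0; -288/325 -84/325 5/13 0; 24/65 7/65 12/13 0; 0 0 0 1]
M⁻¹ · (151/125, -607/125, -1)ᵀ = (-5, -1/5, -1)ᵀ

p = (-5, -1/5, -1)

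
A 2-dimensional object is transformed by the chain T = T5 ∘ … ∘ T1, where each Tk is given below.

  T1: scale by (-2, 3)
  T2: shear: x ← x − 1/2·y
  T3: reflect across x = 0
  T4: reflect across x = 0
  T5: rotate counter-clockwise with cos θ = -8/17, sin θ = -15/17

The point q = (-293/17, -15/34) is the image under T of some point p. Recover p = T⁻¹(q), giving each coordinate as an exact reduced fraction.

T1 = [-2 0 0; 0 3 0; 0 0 1]
T2·T1 = [-2 -3/2 0; 0 3 0; 0 0 1]
T3·…·T1 = [2 3/2 0; 0 3 0; 0 0 1]
T4·…·T1 = [-2 -3/2 0; 0 3 0; 0 0 1]
T5·…·T1 = [16/17 57/17 0; 30/17 -3/34 0; 0 0 1]
det M = -6; M⁻¹ = [1/68 19/34 0; 5/17 -8/51 0; 0 0 1]
M⁻¹ · (-293/17, -15/34)ᵀ = (-1/2, -5)ᵀ

p = (-1/2, -5)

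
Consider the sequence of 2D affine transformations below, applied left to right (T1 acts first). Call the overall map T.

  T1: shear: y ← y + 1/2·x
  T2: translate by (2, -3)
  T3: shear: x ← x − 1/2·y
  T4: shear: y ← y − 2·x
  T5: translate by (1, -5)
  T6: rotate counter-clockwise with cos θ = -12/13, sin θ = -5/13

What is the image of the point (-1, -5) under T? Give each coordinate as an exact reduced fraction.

T(p) = (-15, 79/4)

T1 shear: y ← y + 1/2·x: (-1, -5) → (-1, -11/2)
T2 translate by (2, -3): (-1, -11/2) → (1, -17/2)
T3 shear: x ← x − 1/2·y: (1, -17/2) → (21/4, -17/2)
T4 shear: y ← y − 2·x: (21/4, -17/2) → (21/4, -19)
T5 translate by (1, -5): (21/4, -19) → (25/4, -24)
T6 rotate counter-clockwise with cos θ = -12/13, sin θ = -5/13: (25/4, -24) → (-15, 79/4)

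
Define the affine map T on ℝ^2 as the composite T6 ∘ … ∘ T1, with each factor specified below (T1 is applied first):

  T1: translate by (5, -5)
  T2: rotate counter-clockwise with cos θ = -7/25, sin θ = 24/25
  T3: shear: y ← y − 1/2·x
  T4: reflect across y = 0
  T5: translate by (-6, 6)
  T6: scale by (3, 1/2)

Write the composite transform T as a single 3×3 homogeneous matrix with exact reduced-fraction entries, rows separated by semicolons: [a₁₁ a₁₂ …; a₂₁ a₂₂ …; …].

T = [-21/25 -72/25 -39/5; -11/20 -1/10 3/4; 0 0 1]

T1 = [1 0 5; 0 1 -5; 0 0 1]
T2·T1 = [-7/25 -24/25 17/5; 24/25 -7/25 31/5; 0 0 1]
T3·…·T1 = [-7/25 -24/25 17/5; 11/10 1/5 9/2; 0 0 1]
T4·…·T1 = [-7/25 -24/25 17/5; -11/10 -1/5 -9/2; 0 0 1]
T5·…·T1 = [-7/25 -24/25 -13/5; -11/10 -1/5 3/2; 0 0 1]
T6·…·T1 = [-21/25 -72/25 -39/5; -11/20 -1/10 3/4; 0 0 1]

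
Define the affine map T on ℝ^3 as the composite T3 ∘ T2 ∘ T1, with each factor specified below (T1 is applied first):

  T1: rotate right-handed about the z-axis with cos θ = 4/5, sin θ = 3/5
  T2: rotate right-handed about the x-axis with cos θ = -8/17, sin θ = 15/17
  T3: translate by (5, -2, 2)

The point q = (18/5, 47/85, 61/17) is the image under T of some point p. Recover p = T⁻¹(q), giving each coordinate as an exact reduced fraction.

p = (-1, 1, -3)

T1 = [4/5 -3/5 0 0; 3/5 4/5 0 0; 0 0 1 0; 0 0 0 1]
T2·T1 = [4/5 -3/5 0 0; -24/85 -32/85 -15/17 0; 9/17 12/17 -8/17 0; 0 0 0 1]
T3·…·T1 = [4/5 -3/5 0 5; -24/85 -32/85 -15/17 -2; 9/17 12/17 -8/17 2; 0 0 0 1]
det M = 1; M⁻¹ = [4/5 -24/85 9/17 -478/85; -3/5 -32/85 12/17 71/85; 0 -15/17 -8/17 -14/17; 0 0 0 1]
M⁻¹ · (18/5, 47/85, 61/17)ᵀ = (-1, 1, -3)ᵀ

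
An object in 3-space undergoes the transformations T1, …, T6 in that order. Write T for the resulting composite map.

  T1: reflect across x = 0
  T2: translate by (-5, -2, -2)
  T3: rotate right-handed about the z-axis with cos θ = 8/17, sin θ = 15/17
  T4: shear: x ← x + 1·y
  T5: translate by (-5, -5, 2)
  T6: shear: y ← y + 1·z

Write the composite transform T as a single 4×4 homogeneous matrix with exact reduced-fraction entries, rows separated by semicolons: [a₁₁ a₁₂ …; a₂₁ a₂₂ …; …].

T1 = [-1 0 0 0; 0 1 0 0; 0 0 1 0; 0 0 0 1]
T2·T1 = [-1 0 0 -5; 0 1 0 -2; 0 0 1 -2; 0 0 0 1]
T3·…·T1 = [-8/17 -15/17 0 -10/17; -15/17 8/17 0 -91/17; 0 0 1 -2; 0 0 0 1]
T4·…·T1 = [-23/17 -7/17 0 -101/17; -15/17 8/17 0 -91/17; 0 0 1 -2; 0 0 0 1]
T5·…·T1 = [-23/17 -7/17 0 -186/17; -15/17 8/17 0 -176/17; 0 0 1 0; 0 0 0 1]
T6·…·T1 = [-23/17 -7/17 0 -186/17; -15/17 8/17 1 -176/17; 0 0 1 0; 0 0 0 1]

T = [-23/17 -7/17 0 -186/17; -15/17 8/17 1 -176/17; 0 0 1 0; 0 0 0 1]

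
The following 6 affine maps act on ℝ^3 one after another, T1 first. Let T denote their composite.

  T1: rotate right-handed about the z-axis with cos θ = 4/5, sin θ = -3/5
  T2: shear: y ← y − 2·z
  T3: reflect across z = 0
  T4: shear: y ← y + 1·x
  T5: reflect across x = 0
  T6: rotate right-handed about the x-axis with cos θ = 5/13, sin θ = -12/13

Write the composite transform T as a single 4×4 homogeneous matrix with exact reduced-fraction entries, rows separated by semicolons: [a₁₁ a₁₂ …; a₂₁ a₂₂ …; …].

T = [-4/5 -3/5 0 0; 1/13 7/13 -22/13 0; -12/65 -84/65 19/13 0; 0 0 0 1]

T1 = [4/5 3/5 0 0; -3/5 4/5 0 0; 0 0 1 0; 0 0 0 1]
T2·T1 = [4/5 3/5 0 0; -3/5 4/5 -2 0; 0 0 1 0; 0 0 0 1]
T3·…·T1 = [4/5 3/5 0 0; -3/5 4/5 -2 0; 0 0 -1 0; 0 0 0 1]
T4·…·T1 = [4/5 3/5 0 0; 1/5 7/5 -2 0; 0 0 -1 0; 0 0 0 1]
T5·…·T1 = [-4/5 -3/5 0 0; 1/5 7/5 -2 0; 0 0 -1 0; 0 0 0 1]
T6·…·T1 = [-4/5 -3/5 0 0; 1/13 7/13 -22/13 0; -12/65 -84/65 19/13 0; 0 0 0 1]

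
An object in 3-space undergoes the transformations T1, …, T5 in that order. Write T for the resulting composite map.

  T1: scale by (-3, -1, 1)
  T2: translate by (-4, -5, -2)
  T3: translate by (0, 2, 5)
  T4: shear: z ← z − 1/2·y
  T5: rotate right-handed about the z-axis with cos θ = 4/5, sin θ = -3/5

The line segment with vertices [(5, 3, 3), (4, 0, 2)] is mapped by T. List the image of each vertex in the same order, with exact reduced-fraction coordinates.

T1 scale by (-3, -1, 1): (5, 3, 3) → (-15, -3, 3); (4, 0, 2) → (-12, 0, 2)
T2 translate by (-4, -5, -2): (-15, -3, 3) → (-19, -8, 1); (-12, 0, 2) → (-16, -5, 0)
T3 translate by (0, 2, 5): (-19, -8, 1) → (-19, -6, 6); (-16, -5, 0) → (-16, -3, 5)
T4 shear: z ← z − 1/2·y: (-19, -6, 6) → (-19, -6, 9); (-16, -3, 5) → (-16, -3, 13/2)
T5 rotate right-handed about the z-axis with cos θ = 4/5, sin θ = -3/5: (-19, -6, 9) → (-94/5, 33/5, 9); (-16, -3, 13/2) → (-73/5, 36/5, 13/2)

image vertices: (-94/5, 33/5, 9), (-73/5, 36/5, 13/2)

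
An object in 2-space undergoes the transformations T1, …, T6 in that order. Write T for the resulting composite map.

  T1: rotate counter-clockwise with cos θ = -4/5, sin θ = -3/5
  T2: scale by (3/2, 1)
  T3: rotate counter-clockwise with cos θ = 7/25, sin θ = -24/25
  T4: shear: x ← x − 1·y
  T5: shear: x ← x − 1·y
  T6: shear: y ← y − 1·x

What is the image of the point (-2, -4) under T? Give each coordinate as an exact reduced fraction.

T1 rotate counter-clockwise with cos θ = -4/5, sin θ = -3/5: (-2, -4) → (-4/5, 22/5)
T2 scale by (3/2, 1): (-4/5, 22/5) → (-6/5, 22/5)
T3 rotate counter-clockwise with cos θ = 7/25, sin θ = -24/25: (-6/5, 22/5) → (486/125, 298/125)
T4 shear: x ← x − 1·y: (486/125, 298/125) → (188/125, 298/125)
T5 shear: x ← x − 1·y: (188/125, 298/125) → (-22/25, 298/125)
T6 shear: y ← y − 1·x: (-22/25, 298/125) → (-22/25, 408/125)

T(p) = (-22/25, 408/125)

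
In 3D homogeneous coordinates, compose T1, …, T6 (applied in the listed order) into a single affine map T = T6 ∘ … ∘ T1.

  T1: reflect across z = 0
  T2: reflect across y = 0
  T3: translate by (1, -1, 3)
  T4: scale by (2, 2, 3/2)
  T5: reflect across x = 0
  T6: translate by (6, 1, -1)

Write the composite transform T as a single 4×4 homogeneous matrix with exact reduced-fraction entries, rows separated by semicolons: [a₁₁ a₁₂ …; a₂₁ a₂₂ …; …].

T1 = [1 0 0 0; 0 1 0 0; 0 0 -1 0; 0 0 0 1]
T2·T1 = [1 0 0 0; 0 -1 0 0; 0 0 -1 0; 0 0 0 1]
T3·…·T1 = [1 0 0 1; 0 -1 0 -1; 0 0 -1 3; 0 0 0 1]
T4·…·T1 = [2 0 0 2; 0 -2 0 -2; 0 0 -3/2 9/2; 0 0 0 1]
T5·…·T1 = [-2 0 0 -2; 0 -2 0 -2; 0 0 -3/2 9/2; 0 0 0 1]
T6·…·T1 = [-2 0 0 4; 0 -2 0 -1; 0 0 -3/2 7/2; 0 0 0 1]

T = [-2 0 0 4; 0 -2 0 -1; 0 0 -3/2 7/2; 0 0 0 1]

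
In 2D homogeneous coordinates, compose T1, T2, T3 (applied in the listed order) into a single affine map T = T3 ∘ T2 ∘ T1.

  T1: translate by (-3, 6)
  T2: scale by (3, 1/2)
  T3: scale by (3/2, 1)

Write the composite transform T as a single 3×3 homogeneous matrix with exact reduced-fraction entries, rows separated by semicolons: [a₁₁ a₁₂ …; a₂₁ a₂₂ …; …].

T1 = [1 0 -3; 0 1 6; 0 0 1]
T2·T1 = [3 0 -9; 0 1/2 3; 0 0 1]
T3·…·T1 = [9/2 0 -27/2; 0 1/2 3; 0 0 1]

T = [9/2 0 -27/2; 0 1/2 3; 0 0 1]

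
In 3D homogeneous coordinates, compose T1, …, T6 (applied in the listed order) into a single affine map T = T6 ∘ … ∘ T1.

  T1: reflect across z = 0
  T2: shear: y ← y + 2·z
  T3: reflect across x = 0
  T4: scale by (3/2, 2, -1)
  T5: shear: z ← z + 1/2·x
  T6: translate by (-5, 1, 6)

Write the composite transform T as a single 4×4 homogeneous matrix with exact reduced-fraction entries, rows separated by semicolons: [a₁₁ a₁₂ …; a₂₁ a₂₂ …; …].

T = [-3/2 0 0 -5; 0 2 -4 1; -3/4 0 1 6; 0 0 0 1]

T1 = [1 0 0 0; 0 1 0 0; 0 0 -1 0; 0 0 0 1]
T2·T1 = [1 0 0 0; 0 1 -2 0; 0 0 -1 0; 0 0 0 1]
T3·…·T1 = [-1 0 0 0; 0 1 -2 0; 0 0 -1 0; 0 0 0 1]
T4·…·T1 = [-3/2 0 0 0; 0 2 -4 0; 0 0 1 0; 0 0 0 1]
T5·…·T1 = [-3/2 0 0 0; 0 2 -4 0; -3/4 0 1 0; 0 0 0 1]
T6·…·T1 = [-3/2 0 0 -5; 0 2 -4 1; -3/4 0 1 6; 0 0 0 1]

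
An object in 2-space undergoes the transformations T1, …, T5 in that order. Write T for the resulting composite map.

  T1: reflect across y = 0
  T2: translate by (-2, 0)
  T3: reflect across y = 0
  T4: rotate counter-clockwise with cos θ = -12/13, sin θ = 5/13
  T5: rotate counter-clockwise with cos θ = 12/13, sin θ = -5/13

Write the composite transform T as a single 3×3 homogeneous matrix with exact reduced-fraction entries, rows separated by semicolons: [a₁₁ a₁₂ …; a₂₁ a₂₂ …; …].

T1 = [1 0 0; 0 -1 0; 0 0 1]
T2·T1 = [1 0 -2; 0 -1 0; 0 0 1]
T3·…·T1 = [1 0 -2; 0 1 0; 0 0 1]
T4·…·T1 = [-12/13 -5/13 24/13; 5/13 -12/13 -10/13; 0 0 1]
T5·…·T1 = [-119/169 -120/169 238/169; 120/169 -119/169 -240/169; 0 0 1]

T = [-119/169 -120/169 238/169; 120/169 -119/169 -240/169; 0 0 1]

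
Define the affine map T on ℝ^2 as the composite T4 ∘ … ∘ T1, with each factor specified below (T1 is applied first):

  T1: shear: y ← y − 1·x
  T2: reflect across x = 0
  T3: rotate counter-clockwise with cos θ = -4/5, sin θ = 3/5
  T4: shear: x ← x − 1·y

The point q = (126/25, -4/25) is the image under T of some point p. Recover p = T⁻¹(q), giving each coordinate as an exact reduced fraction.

T1 = [1 0 0; -1 1 0; 0 0 1]
T2·T1 = [-1 0 0; -1 1 0; 0 0 1]
T3·…·T1 = [7/5 -3/5 0; 1/5 -4/5 0; 0 0 1]
T4·…·T1 = [6/5 1/5 0; 1/5 -4/5 0; 0 0 1]
det M = -1; M⁻¹ = [4/5 1/5 0; 1/5 -6/5 0; 0 0 1]
M⁻¹ · (126/25, -4/25)ᵀ = (4, 6/5)ᵀ

p = (4, 6/5)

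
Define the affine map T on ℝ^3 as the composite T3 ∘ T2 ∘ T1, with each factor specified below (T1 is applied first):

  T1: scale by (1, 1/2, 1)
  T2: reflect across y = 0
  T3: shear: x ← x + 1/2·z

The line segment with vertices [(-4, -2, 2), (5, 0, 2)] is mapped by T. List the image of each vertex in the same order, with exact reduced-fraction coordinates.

T1 scale by (1, 1/2, 1): (-4, -2, 2) → (-4, -1, 2); (5, 0, 2) → (5, 0, 2)
T2 reflect across y = 0: (-4, -1, 2) → (-4, 1, 2); (5, 0, 2) → (5, 0, 2)
T3 shear: x ← x + 1/2·z: (-4, 1, 2) → (-3, 1, 2); (5, 0, 2) → (6, 0, 2)

image vertices: (-3, 1, 2), (6, 0, 2)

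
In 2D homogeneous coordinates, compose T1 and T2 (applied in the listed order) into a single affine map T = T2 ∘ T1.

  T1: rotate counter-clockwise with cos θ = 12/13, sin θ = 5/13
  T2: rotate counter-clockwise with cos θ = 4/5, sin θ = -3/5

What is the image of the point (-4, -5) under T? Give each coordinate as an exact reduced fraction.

T(p) = (-332/65, -251/65)

T1 rotate counter-clockwise with cos θ = 12/13, sin θ = 5/13: (-4, -5) → (-23/13, -80/13)
T2 rotate counter-clockwise with cos θ = 4/5, sin θ = -3/5: (-23/13, -80/13) → (-332/65, -251/65)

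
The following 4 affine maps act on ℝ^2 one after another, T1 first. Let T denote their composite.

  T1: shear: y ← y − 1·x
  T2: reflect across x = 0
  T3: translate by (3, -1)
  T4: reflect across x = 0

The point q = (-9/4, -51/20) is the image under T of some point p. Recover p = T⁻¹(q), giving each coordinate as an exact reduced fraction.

p = (3/4, -4/5)

T1 = [1 0 0; -1 1 0; 0 0 1]
T2·T1 = [-1 0 0; -1 1 0; 0 0 1]
T3·…·T1 = [-1 0 3; -1 1 -1; 0 0 1]
T4·…·T1 = [1 0 -3; -1 1 -1; 0 0 1]
det M = 1; M⁻¹ = [1 0 3; 1 1 4; 0 0 1]
M⁻¹ · (-9/4, -51/20)ᵀ = (3/4, -4/5)ᵀ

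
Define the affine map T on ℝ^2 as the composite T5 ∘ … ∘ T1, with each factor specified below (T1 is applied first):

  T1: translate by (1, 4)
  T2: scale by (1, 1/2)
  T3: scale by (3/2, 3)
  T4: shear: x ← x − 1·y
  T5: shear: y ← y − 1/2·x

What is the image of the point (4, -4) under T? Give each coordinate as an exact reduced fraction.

T(p) = (15/2, -15/4)

T1 translate by (1, 4): (4, -4) → (5, 0)
T2 scale by (1, 1/2): (5, 0) → (5, 0)
T3 scale by (3/2, 3): (5, 0) → (15/2, 0)
T4 shear: x ← x − 1·y: (15/2, 0) → (15/2, 0)
T5 shear: y ← y − 1/2·x: (15/2, 0) → (15/2, -15/4)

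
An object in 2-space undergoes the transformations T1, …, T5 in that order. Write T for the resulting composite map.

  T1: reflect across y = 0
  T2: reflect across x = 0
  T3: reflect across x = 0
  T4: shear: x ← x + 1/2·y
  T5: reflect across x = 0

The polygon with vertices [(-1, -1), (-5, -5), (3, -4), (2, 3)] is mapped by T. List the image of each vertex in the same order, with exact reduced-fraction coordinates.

T1 reflect across y = 0: (-1, -1) → (-1, 1); (-5, -5) → (-5, 5); (3, -4) → (3, 4); (2, 3) → (2, -3)
T2 reflect across x = 0: (-1, 1) → (1, 1); (-5, 5) → (5, 5); (3, 4) → (-3, 4); (2, -3) → (-2, -3)
T3 reflect across x = 0: (1, 1) → (-1, 1); (5, 5) → (-5, 5); (-3, 4) → (3, 4); (-2, -3) → (2, -3)
T4 shear: x ← x + 1/2·y: (-1, 1) → (-1/2, 1); (-5, 5) → (-5/2, 5); (3, 4) → (5, 4); (2, -3) → (1/2, -3)
T5 reflect across x = 0: (-1/2, 1) → (1/2, 1); (-5/2, 5) → (5/2, 5); (5, 4) → (-5, 4); (1/2, -3) → (-1/2, -3)

image vertices: (1/2, 1), (5/2, 5), (-5, 4), (-1/2, -3)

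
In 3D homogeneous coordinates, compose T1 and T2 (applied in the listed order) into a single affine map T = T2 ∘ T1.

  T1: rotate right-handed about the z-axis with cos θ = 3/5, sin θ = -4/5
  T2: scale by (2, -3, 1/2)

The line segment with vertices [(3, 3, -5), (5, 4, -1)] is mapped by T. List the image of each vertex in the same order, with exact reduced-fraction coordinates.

image vertices: (42/5, 9/5, -5/2), (62/5, 24/5, -1/2)

T1 rotate right-handed about the z-axis with cos θ = 3/5, sin θ = -4/5: (3, 3, -5) → (21/5, -3/5, -5); (5, 4, -1) → (31/5, -8/5, -1)
T2 scale by (2, -3, 1/2): (21/5, -3/5, -5) → (42/5, 9/5, -5/2); (31/5, -8/5, -1) → (62/5, 24/5, -1/2)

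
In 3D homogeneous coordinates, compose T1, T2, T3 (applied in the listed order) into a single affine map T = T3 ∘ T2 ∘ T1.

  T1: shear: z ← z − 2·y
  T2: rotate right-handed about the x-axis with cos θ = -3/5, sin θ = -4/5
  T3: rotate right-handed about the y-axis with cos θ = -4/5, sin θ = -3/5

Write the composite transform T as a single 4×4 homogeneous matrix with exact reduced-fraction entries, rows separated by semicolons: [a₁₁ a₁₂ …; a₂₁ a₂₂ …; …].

T1 = [1 0 0 0; 0 1 0 0; 0 -2 1 0; 0 0 0 1]
T2·T1 = [1 0 0 0; 0 -11/5 4/5 0; 0 2/5 -3/5 0; 0 0 0 1]
T3·…·T1 = [-4/5 -6/25 9/25 0; 0 -11/5 4/5 0; 3/5 -8/25 12/25 0; 0 0 0 1]

T = [-4/5 -6/25 9/25 0; 0 -11/5 4/5 0; 3/5 -8/25 12/25 0; 0 0 0 1]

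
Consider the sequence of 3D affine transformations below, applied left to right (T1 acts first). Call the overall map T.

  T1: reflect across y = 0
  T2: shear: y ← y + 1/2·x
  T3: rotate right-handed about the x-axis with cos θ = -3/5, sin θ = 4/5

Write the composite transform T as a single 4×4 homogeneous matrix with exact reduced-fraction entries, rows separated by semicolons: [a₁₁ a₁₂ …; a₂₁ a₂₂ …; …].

T = [1 0 0 0; -3/10 3/5 -4/5 0; 2/5 -4/5 -3/5 0; 0 0 0 1]

T1 = [1 0 0 0; 0 -1 0 0; 0 0 1 0; 0 0 0 1]
T2·T1 = [1 0 0 0; 1/2 -1 0 0; 0 0 1 0; 0 0 0 1]
T3·…·T1 = [1 0 0 0; -3/10 3/5 -4/5 0; 2/5 -4/5 -3/5 0; 0 0 0 1]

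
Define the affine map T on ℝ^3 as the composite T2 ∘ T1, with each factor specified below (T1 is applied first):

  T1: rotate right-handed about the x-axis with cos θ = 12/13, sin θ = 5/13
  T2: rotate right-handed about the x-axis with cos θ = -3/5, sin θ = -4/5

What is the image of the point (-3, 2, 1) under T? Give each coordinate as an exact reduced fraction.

T(p) = (-3, 31/65, -142/65)

T1 rotate right-handed about the x-axis with cos θ = 12/13, sin θ = 5/13: (-3, 2, 1) → (-3, 19/13, 22/13)
T2 rotate right-handed about the x-axis with cos θ = -3/5, sin θ = -4/5: (-3, 19/13, 22/13) → (-3, 31/65, -142/65)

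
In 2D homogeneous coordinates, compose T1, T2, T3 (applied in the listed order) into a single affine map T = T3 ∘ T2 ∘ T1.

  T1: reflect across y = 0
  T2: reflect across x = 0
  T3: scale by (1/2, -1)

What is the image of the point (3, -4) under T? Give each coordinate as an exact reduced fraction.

T(p) = (-3/2, -4)

T1 reflect across y = 0: (3, -4) → (3, 4)
T2 reflect across x = 0: (3, 4) → (-3, 4)
T3 scale by (1/2, -1): (-3, 4) → (-3/2, -4)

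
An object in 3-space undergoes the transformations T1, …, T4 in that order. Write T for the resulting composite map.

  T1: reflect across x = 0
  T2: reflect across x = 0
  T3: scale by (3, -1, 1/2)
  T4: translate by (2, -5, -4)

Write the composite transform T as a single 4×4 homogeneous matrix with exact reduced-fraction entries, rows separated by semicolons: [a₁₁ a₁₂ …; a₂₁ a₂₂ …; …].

T = [3 0 0 2; 0 -1 0 -5; 0 0 1/2 -4; 0 0 0 1]

T1 = [-1 0 0 0; 0 1 0 0; 0 0 1 0; 0 0 0 1]
T2·T1 = [1 0 0 0; 0 1 0 0; 0 0 1 0; 0 0 0 1]
T3·…·T1 = [3 0 0 0; 0 -1 0 0; 0 0 1/2 0; 0 0 0 1]
T4·…·T1 = [3 0 0 2; 0 -1 0 -5; 0 0 1/2 -4; 0 0 0 1]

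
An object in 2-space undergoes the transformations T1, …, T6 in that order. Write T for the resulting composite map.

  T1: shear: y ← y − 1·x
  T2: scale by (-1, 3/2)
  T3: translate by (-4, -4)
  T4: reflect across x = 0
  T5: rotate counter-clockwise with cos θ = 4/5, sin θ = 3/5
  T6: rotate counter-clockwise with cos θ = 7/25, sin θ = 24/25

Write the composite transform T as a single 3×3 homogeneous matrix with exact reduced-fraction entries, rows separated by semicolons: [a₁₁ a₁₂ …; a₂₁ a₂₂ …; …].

T = [263/250 -351/250 292/125; 183/125 -66/125 644/125; 0 0 1]

T1 = [1 0 0; -1 1 0; 0 0 1]
T2·T1 = [-1 0 0; -3/2 3/2 0; 0 0 1]
T3·…·T1 = [-1 0 -4; -3/2 3/2 -4; 0 0 1]
T4·…·T1 = [1 0 4; -3/2 3/2 -4; 0 0 1]
T5·…·T1 = [17/10 -9/10 28/5; -3/5 6/5 -4/5; 0 0 1]
T6·…·T1 = [263/250 -351/250 292/125; 183/125 -66/125 644/125; 0 0 1]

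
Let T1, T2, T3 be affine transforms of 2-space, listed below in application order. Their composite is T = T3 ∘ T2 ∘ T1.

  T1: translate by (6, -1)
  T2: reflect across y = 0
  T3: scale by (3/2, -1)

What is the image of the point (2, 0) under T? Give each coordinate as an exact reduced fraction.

T1 translate by (6, -1): (2, 0) → (8, -1)
T2 reflect across y = 0: (8, -1) → (8, 1)
T3 scale by (3/2, -1): (8, 1) → (12, -1)

T(p) = (12, -1)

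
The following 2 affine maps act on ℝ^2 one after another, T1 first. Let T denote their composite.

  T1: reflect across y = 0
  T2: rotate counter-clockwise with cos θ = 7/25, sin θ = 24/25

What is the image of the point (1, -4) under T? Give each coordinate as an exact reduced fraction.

T1 reflect across y = 0: (1, -4) → (1, 4)
T2 rotate counter-clockwise with cos θ = 7/25, sin θ = 24/25: (1, 4) → (-89/25, 52/25)

T(p) = (-89/25, 52/25)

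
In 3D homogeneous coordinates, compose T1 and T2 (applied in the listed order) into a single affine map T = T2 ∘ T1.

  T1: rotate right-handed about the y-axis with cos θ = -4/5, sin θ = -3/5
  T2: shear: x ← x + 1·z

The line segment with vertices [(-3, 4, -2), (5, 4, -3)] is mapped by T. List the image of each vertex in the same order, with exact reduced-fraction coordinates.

image vertices: (17/5, 4, -1/5), (16/5, 4, 27/5)

T1 rotate right-handed about the y-axis with cos θ = -4/5, sin θ = -3/5: (-3, 4, -2) → (18/5, 4, -1/5); (5, 4, -3) → (-11/5, 4, 27/5)
T2 shear: x ← x + 1·z: (18/5, 4, -1/5) → (17/5, 4, -1/5); (-11/5, 4, 27/5) → (16/5, 4, 27/5)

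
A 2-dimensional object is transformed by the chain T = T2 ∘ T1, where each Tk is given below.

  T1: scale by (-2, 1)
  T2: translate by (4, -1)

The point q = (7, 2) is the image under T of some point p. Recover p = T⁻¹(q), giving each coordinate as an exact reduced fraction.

T1 = [-2 0 0; 0 1 0; 0 0 1]
T2·T1 = [-2 0 4; 0 1 -1; 0 0 1]
det M = -2; M⁻¹ = [-1/2 0 2; 0 1 1; 0 0 1]
M⁻¹ · (7, 2)ᵀ = (-3/2, 3)ᵀ

p = (-3/2, 3)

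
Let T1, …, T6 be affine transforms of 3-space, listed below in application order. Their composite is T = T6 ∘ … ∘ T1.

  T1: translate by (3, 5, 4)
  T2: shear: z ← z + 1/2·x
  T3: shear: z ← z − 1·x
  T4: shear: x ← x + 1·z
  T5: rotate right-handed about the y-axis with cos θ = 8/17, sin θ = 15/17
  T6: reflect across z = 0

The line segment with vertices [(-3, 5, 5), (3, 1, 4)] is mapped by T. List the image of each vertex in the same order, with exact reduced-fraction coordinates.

T1 translate by (3, 5, 4): (-3, 5, 5) → (0, 10, 9); (3, 1, 4) → (6, 6, 8)
T2 shear: z ← z + 1/2·x: (0, 10, 9) → (0, 10, 9); (6, 6, 8) → (6, 6, 11)
T3 shear: z ← z − 1·x: (0, 10, 9) → (0, 10, 9); (6, 6, 11) → (6, 6, 5)
T4 shear: x ← x + 1·z: (0, 10, 9) → (9, 10, 9); (6, 6, 5) → (11, 6, 5)
T5 rotate right-handed about the y-axis with cos θ = 8/17, sin θ = 15/17: (9, 10, 9) → (207/17, 10, -63/17); (11, 6, 5) → (163/17, 6, -125/17)
T6 reflect across z = 0: (207/17, 10, -63/17) → (207/17, 10, 63/17); (163/17, 6, -125/17) → (163/17, 6, 125/17)

image vertices: (207/17, 10, 63/17), (163/17, 6, 125/17)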